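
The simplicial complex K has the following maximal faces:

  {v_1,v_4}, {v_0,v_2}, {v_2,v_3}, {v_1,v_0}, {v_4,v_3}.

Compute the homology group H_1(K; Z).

H_1 = Z.

Take the total order v_0 < v_1 < v_2 < v_3 < v_4 on the vertex set. Then K (dimension 1) consists of the simplices:

  0-simplices (5): [v_0], [v_1], [v_2], [v_3], [v_4]
  1-simplices (5): [v_0,v_1], [v_0,v_2], [v_1,v_4], [v_2,v_3], [v_3,v_4]

giving chain groups C_0 ≅ Z^5, C_1 ≅ Z^5.

The boundary map ∂_1: C_1 → C_0 sends each edge [p,q] (with p < q) to q − p. For instance
  ∂[v_0,v_1] = [v_1] − [v_0].
The 5×5 boundary matrix has rank 4 and Smith normal form diag(1,1,1,1).

Computing H_k = (kernel of ∂_k) / (image of ∂_{k+1}):

  H_1: rank ker ∂_1 − rank ∂_2 = (5 − 4) − 0 = 1, and there is no ∂_2, so H_1 ≅ Z.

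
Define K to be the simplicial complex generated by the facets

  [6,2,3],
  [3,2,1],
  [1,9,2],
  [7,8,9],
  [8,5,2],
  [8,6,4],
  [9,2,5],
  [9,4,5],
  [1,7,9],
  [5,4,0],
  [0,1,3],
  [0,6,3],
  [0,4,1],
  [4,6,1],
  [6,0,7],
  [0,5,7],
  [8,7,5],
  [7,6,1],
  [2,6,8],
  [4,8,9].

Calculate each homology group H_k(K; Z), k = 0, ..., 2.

We work with the vertex ordering 0 < 1 < 2 < 3 < 4 < 5 < 6 < 7 < 8 < 9. The simplices of K, each written with vertices in increasing order, are:

  0-simplices (10): [0], [1], [2], [3], [4], [5], [6], [7], [8], [9]
  1-simplices (30): (30 of them)
  2-simplices (20): (20 of them)

so the chain groups are C_0 ≅ Z^10, C_1 ≅ Z^30, C_2 ≅ Z^20.

The boundary map ∂_1: C_1 → C_0 maps an edge to its endpoints' difference, ∂[p,q] = q − p. For instance
  ∂[5,7] = [7] − [5].
This gives a 10×30 integer matrix of rank 9; reducing to Smith normal form yields diagonal entries (1,1,1,1,1,1,1,1,1).

The boundary map ∂_2: C_2 → C_1 maps a triangle to the signed sum of its edges. For instance
  ∂[4,8,9] = [8,9] − [4,9] + [4,8],
  ∂[4,6,8] = [6,8] − [4,8] + [4,6].
The resulting 30×20 matrix has rank 20, and its Smith normal form has invariant factors (1,1,1,1,1,1,1,1,1,1,1,1,1,1,1,1,1,1,1,2).

Computing H_k = (kernel of ∂_k) / (image of ∂_{k+1}):

  H_0: rank C_0 − rank ∂_1 = 10 − 9 = 1, and the invariant factors of ∂_1 are all 1, so H_0 = Z.
  H_1: rank ker ∂_1 − rank ∂_2 = (30 − 9) − 20 = 1, and ∂_2 has invariant factor 2 > 1, so H_1 = Z ⊕ Z/2Z.
  H_2: rank ker ∂_2 − rank ∂_3 = (20 − 20) − 0 = 0, and there is no ∂_3, so H_2 = 0.

H_0 ≅ Z,  H_1 ≅ Z ⊕ Z/2Z,  H_2 = 0.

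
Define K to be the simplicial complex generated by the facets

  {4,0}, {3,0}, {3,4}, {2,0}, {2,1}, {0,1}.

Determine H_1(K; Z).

H_1 ≅ Z^2.

Take the total order 0 < 1 < 2 < 3 < 4 on the vertex set. Then K (dimension 1) consists of the simplices:

  0-simplices (5): [0], [1], [2], [3], [4]
  1-simplices (6): [0,1], [0,2], [0,3], [0,4], [1,2], [3,4]

giving chain groups C_0 ≅ Z^5, C_1 ≅ Z^6.

Boundary ∂_1: C_1 → C_0 maps an edge to its endpoints' difference, ∂[p,q] = q − p. For instance
  ∂[3,4] = [4] − [3].
This gives a 5×6 integer matrix of rank 4; reducing to Smith normal form yields diagonal entries (1,1,1,1).

Reading off H_k = ker ∂_k / im ∂_{k+1}:

  H_1: rank ker ∂_1 − rank ∂_2 = (6 − 4) − 0 = 2, and there is no ∂_2, so H_1 ≅ Z^2.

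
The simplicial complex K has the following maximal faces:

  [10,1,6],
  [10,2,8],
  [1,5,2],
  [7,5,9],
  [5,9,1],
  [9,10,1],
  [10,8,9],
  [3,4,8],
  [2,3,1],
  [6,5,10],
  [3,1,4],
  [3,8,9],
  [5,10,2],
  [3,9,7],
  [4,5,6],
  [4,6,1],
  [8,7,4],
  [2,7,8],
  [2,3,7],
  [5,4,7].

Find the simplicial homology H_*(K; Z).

H_0 = Z,  H_1 = Z ⊕ Z/2,  H_2 = 0.

Take the total order 1 < 2 < 3 < 4 < 5 < 6 < 7 < 8 < 9 < 10 on the vertex set. Then K (dimension 2) consists of the simplices:

  0-simplices (10): [1], [2], [3], [4], [5], [6], [7], [8], [9], [10]
  1-simplices (30): (30 of them)
  2-simplices (20): (20 of them)

giving chain groups C_0 ≅ Z^10, C_1 ≅ Z^30, C_2 ≅ Z^20.

∂_1: C_1 → C_0 sends each edge [p,q] (with p < q) to q − p. For instance
  ∂[4,6] = [6] − [4].
The 10×30 boundary matrix has rank 9 and Smith normal form diag(1,1,1,1,1,1,1,1,1).

Boundary ∂_2: C_2 → C_1 sends each 2-simplex [p,q,r] to [q,r] − [p,r] + [p,q]. For instance
  ∂[1,6,10] = [6,10] − [1,10] + [1,6],
  ∂[1,4,6] = [4,6] − [1,6] + [1,4].
The resulting 30×20 matrix has rank 20, and its Smith normal form has invariant factors (1,1,1,1,1,1,1,1,1,1,1,1,1,1,1,1,1,1,1,2).

From H_k ≅ ker(∂_k) / im(∂_{k+1}) we obtain:

  H_0: rank C_0 − rank ∂_1 = 10 − 9 = 1, and the invariant factors of ∂_1 are all 1, so H_0 ≅ Z.
  H_1: rank ker ∂_1 − rank ∂_2 = (30 − 9) − 20 = 1, and ∂_2 has invariant factor 2 > 1, so H_1 ≅ Z ⊕ Z/2.
  H_2: rank ker ∂_2 − rank ∂_3 = (20 − 20) − 0 = 0, and there is no ∂_3, so H_2 ≅ 0.

(K is a triangulation of the Klein bottle.)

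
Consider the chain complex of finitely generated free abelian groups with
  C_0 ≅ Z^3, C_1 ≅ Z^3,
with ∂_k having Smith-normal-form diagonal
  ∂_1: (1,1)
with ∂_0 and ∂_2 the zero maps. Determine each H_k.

H_0 = Z,  H_1 = Z.

H_0: b_0 = 3 − 0 − 2 = 1; torsion from ∂_1 factors > 1: none. So H_0 = Z.
H_1: b_1 = 3 − 2 − 0 = 1; torsion from ∂_2 factors > 1: none. So H_1 = Z.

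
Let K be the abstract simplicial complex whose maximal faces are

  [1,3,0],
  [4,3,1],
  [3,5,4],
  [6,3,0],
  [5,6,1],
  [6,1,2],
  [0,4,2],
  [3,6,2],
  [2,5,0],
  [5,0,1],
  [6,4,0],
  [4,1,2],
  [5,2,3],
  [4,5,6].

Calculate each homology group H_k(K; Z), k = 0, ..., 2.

Take the total order 0 < 1 < 2 < 3 < 4 < 5 < 6 on the vertex set. Then K (dimension 2) consists of the simplices:

  0-simplices (7): [0], [1], [2], [3], [4], [5], [6]
  1-simplices (21): [0,1], [0,2], [0,3], [0,4], [0,5], [0,6], [1,2], [1,3], [1,4], [1,5], [1,6], [2,3], [2,4], [2,5], [2,6], [3,4], [3,5], [3,6], [4,5], [4,6], [5,6]
  2-simplices (14): [0,1,3], [0,1,5], [0,2,4], [0,2,5], [0,3,6], [0,4,6], [1,2,4], [1,2,6], [1,3,4], [1,5,6], [2,3,5], [2,3,6], [3,4,5], [4,5,6]

Hence C_0 ≅ Z^7, C_1 ≅ Z^21, C_2 ≅ Z^14.

The boundary map ∂_1: C_1 → C_0 sends each edge [p,q] (with p < q) to q − p.
The 7×21 boundary matrix has rank 6 and Smith normal form diag(1,1,1,1,1,1).

Boundary ∂_2: C_2 → C_1 acts by ∂[p,q,r] = [q,r] − [p,r] + [p,q]. For instance
  ∂[3,4,5] = [4,5] − [3,5] + [3,4],
  ∂[1,2,4] = [2,4] − [1,4] + [1,2].
This gives a 21×14 integer matrix of rank 13; reducing to Smith normal form yields diagonal entries (1,1,1,1,1,1,1,1,1,1,1,1,1).

Computing H_k = (kernel of ∂_k) / (image of ∂_{k+1}):

  H_0: rank C_0 − rank ∂_1 = 7 − 6 = 1, and the invariant factors of ∂_1 are all 1, so H_0 = Z.
  H_1: rank ker ∂_1 − rank ∂_2 = (21 − 6) − 13 = 2, and the invariant factors of ∂_2 are all 1, so H_1 = Z^2.
  H_2: rank ker ∂_2 − rank ∂_3 = (14 − 13) − 0 = 1, and there is no ∂_3, so H_2 = Z.

(K is a triangulation of the torus T^2.)

H_0 ≅ Z,  H_1 ≅ Z^2,  H_2 ≅ Z.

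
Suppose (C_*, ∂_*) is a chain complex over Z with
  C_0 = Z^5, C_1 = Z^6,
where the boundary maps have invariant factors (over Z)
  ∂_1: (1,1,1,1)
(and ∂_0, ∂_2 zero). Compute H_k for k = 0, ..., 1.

H_0 = Z,  H_1 = Z^2.

H_0: b_0 = 5 − 0 − 4 = 1; torsion from ∂_1 factors > 1: none. So H_0 = Z.
H_1: b_1 = 6 − 4 − 0 = 2; torsion from ∂_2 factors > 1: none. So H_1 = Z^2.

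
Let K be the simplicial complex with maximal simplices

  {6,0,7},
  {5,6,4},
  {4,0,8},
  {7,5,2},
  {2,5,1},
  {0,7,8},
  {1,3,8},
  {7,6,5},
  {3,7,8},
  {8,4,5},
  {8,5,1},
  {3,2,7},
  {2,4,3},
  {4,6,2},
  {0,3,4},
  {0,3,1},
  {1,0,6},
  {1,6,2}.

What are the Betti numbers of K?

b_0 = 1, b_1 = 1, b_2 = 0.

Order the vertices as 0 < 1 < 2 < 3 < 4 < 5 < 6 < 7 < 8. Listing each simplex with vertices in this order, K has dimension 2 with simplices:

  0-simplices (9): [0], [1], [2], [3], [4], [5], [6], [7], [8]
  1-simplices (27): (27 of them)
  2-simplices (18): [0,1,3], [0,1,6], [0,3,4], [0,4,8], [0,6,7], [0,7,8], [1,2,5], [1,2,6], [1,3,8], [1,5,8], [2,3,4], [2,3,7], [2,4,6], [2,5,7], [3,7,8], [4,5,6], [4,5,8], [5,6,7]

giving chain groups C_0 ≅ Z^9, C_1 ≅ Z^27, C_2 ≅ Z^18.

The boundary map ∂_1: C_1 → C_0 is given by ∂[p,q] = [q] − [p]. For instance
  ∂[4,8] = [8] − [4].
As a 9×27 matrix over Z this has rank 8, with invariant factors (1,1,1,1,1,1,1,1).

Boundary ∂_2: C_2 → C_1 sends each 2-simplex [p,q,r] to [q,r] − [p,r] + [p,q]. For instance
  ∂[2,3,7] = [3,7] − [2,7] + [2,3],
  ∂[0,1,3] = [1,3] − [0,3] + [0,1].
As a 27×18 matrix over Z this has rank 18, with invariant factors (1,1,1,1,1,1,1,1,1,1,1,1,1,1,1,1,1,2).

Computing H_k = (kernel of ∂_k) / (image of ∂_{k+1}):

  H_0: rank C_0 − rank ∂_1 = 9 − 8 = 1, and the invariant factors of ∂_1 are all 1, so H_0 ≅ Z.
  H_1: rank ker ∂_1 − rank ∂_2 = (27 − 8) − 18 = 1, and ∂_2 has invariant factor 2 > 1, so H_1 ≅ Z ⊕ Z/2.
  H_2: rank ker ∂_2 − rank ∂_3 = (18 − 18) − 0 = 0, and there is no ∂_3, so H_2 ≅ 0.

As a check, the Euler characteristic is 9 − 27 + 18 = 0, which agrees with 1 − 1 + 0 = 0.

Hence the Betti numbers are b_0 = 1, b_1 = 1, b_2 = 0.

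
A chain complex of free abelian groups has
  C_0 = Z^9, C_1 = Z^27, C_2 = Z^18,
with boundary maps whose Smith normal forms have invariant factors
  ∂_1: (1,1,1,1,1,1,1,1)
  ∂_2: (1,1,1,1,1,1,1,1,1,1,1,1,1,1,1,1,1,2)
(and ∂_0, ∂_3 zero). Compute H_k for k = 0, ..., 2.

H_0 ≅ Z,  H_1 ≅ Z ⊕ Z/2Z,  H_2 = 0.

H_0: b_0 = 9 − 0 − 8 = 1; torsion from ∂_1 factors > 1: none. So H_0 ≅ Z.
H_1: b_1 = 27 − 8 − 18 = 1; torsion from ∂_2 factors > 1: [2]. So H_1 ≅ Z ⊕ Z/2Z.
H_2: b_2 = 18 − 18 − 0 = 0; torsion from ∂_3 factors > 1: none. So H_2 ≅ 0.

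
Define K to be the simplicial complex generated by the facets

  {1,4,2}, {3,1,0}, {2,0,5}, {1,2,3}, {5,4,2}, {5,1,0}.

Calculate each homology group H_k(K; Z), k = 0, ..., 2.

H_0 ≅ Z,  H_1 ≅ Z,  H_2 = 0.

Take the total order 0 < 1 < 2 < 3 < 4 < 5 on the vertex set. Then K (dimension 2) consists of the simplices:

  0-simplices (6): [0], [1], [2], [3], [4], [5]
  1-simplices (12): [0,1], [0,2], [0,3], [0,5], [1,2], [1,3], [1,4], [1,5], [2,3], [2,4], [2,5], [4,5]
  2-simplices (6): [0,1,3], [0,1,5], [0,2,5], [1,2,3], [1,2,4], [2,4,5]

giving chain groups C_0 ≅ Z^6, C_1 ≅ Z^12, C_2 ≅ Z^6.

The boundary map ∂_1: C_1 → C_0 is given by ∂[p,q] = [q] − [p]. For instance
  ∂[1,2] = [2] − [1].
This gives a 6×12 integer matrix of rank 5; reducing to Smith normal form yields diagonal entries (1,1,1,1,1).

Boundary ∂_2: C_2 → C_1 acts by ∂[p,q,r] = [q,r] − [p,r] + [p,q]. For instance
  ∂[0,1,3] = [1,3] − [0,3] + [0,1],
  ∂[0,2,5] = [2,5] − [0,5] + [0,2].
The 12×6 boundary matrix has rank 6 and Smith normal form diag(1,1,1,1,1,1).

Reading off H_k = ker ∂_k / im ∂_{k+1}:

  H_0: rank C_0 − rank ∂_1 = 6 − 5 = 1, and the invariant factors of ∂_1 are all 1, so H_0 = Z.
  H_1: rank ker ∂_1 − rank ∂_2 = (12 − 5) − 6 = 1, and the invariant factors of ∂_2 are all 1, so H_1 = Z.
  H_2: rank ker ∂_2 − rank ∂_3 = (6 − 6) − 0 = 0, and there is no ∂_3, so H_2 = 0.

As a check, the Euler characteristic is 6 − 12 + 6 = 0, which agrees with 1 − 1 + 0 = 0.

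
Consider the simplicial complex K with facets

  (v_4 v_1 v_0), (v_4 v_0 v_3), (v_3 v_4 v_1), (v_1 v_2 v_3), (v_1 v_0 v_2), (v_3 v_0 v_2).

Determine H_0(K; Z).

Fix the vertex order v_0 < v_1 < v_2 < v_3 < v_4 and write every simplex with vertices in increasing order. Then dim K = 2 and the simplices of K are:

  0-simplices (5): [v_0], [v_1], [v_2], [v_3], [v_4]
  1-simplices (9): [v_0,v_1], [v_0,v_2], [v_0,v_3], [v_0,v_4], [v_1,v_2], [v_1,v_3], [v_1,v_4], [v_2,v_3], [v_3,v_4]
  2-simplices (6): [v_0,v_1,v_2], [v_0,v_1,v_4], [v_0,v_2,v_3], [v_0,v_3,v_4], [v_1,v_2,v_3], [v_1,v_3,v_4]

giving chain groups C_0 ≅ Z^5, C_1 ≅ Z^9, C_2 ≅ Z^6.

Boundary ∂_1: C_1 → C_0 maps an edge to its endpoints' difference, ∂[p,q] = q − p. For instance
  ∂[v_0,v_3] = [v_3] − [v_0].
This gives a 5×9 integer matrix of rank 4; reducing to Smith normal form yields diagonal entries (1,1,1,1).

∂_2: C_2 → C_1 acts by ∂[p,q,r] = [q,r] − [p,r] + [p,q]. For instance
  ∂[v_0,v_1,v_2] = [v_1,v_2] − [v_0,v_2] + [v_0,v_1],
  ∂[v_1,v_2,v_3] = [v_2,v_3] − [v_1,v_3] + [v_1,v_2].
The resulting 9×6 matrix has rank 5, and its Smith normal form has invariant factors (1,1,1,1,1).

Now H_k = ker ∂_k / im ∂_{k+1}, so:

  H_0: rank C_0 − rank ∂_1 = 5 − 4 = 1, and the invariant factors of ∂_1 are all 1, so H_0 = Z.

H_0 = Z.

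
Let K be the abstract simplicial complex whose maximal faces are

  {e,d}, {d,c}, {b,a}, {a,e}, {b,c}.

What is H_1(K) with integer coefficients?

Take the total order a < b < c < d < e on the vertex set. Then K (dimension 1) consists of the simplices:

  0-simplices (5): a, b, c, d, e
  1-simplices (5): ab, ae, bc, cd, de

so the chain groups are C_0 ≅ Z^5, C_1 ≅ Z^5.

The boundary map ∂_1: C_1 → C_0 is given by ∂[p,q] = [q] − [p]. For instance
  ∂cd = d − c.
The 5×5 boundary matrix has rank 4 and Smith normal form diag(1,1,1,1).

Reading off H_k = ker ∂_k / im ∂_{k+1}:

  H_1: rank ker ∂_1 − rank ∂_2 = (5 − 4) − 0 = 1, and there is no ∂_2, so H_1 = Z.

(K is a triangulation of the circle S^1.)

H_1 = Z.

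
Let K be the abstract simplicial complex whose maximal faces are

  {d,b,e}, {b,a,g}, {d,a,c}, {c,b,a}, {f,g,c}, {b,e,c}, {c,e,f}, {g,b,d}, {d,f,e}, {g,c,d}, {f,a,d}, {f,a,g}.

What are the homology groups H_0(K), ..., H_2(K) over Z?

H_0 = Z,  H_1 = Z/2,  H_2 = 0.

We work with the vertex ordering a < b < c < d < e < f < g. The simplices of K, each written with vertices in increasing order, are:

  0-simplices (7): a, b, c, d, e, f, g
  1-simplices (18): ab, ac, ad, af, ag, bc, bd, be, bg, cd, ce, cf, cg, de, df, dg, ef, fg
  2-simplices (12): abc, abg, acd, adf, afg, bce, bde, bdg, cdg, cef, cfg, def

Hence C_0 ≅ Z^7, C_1 ≅ Z^18, C_2 ≅ Z^12.

The boundary map ∂_1: C_1 → C_0 is given by ∂[p,q] = [q] − [p]. For instance
  ∂ag = g − a.
As a 7×18 matrix over Z this has rank 6, with invariant factors (1,1,1,1,1,1).

∂_2: C_2 → C_1 sends each 2-simplex [p,q,r] to [q,r] − [p,r] + [p,q]. For instance
  ∂cdg = dg − cg + cd,
  ∂abc = bc − ac + ab.
As a 18×12 matrix over Z this has rank 12, with invariant factors (1,1,1,1,1,1,1,1,1,1,1,2).

Now H_k = ker ∂_k / im ∂_{k+1}, so:

  H_0: rank C_0 − rank ∂_1 = 7 − 6 = 1, and the invariant factors of ∂_1 are all 1, so H_0 ≅ Z.
  H_1: rank ker ∂_1 − rank ∂_2 = (18 − 6) − 12 = 0, and ∂_2 has invariant factor 2 > 1, so H_1 ≅ Z/2.
  H_2: rank ker ∂_2 − rank ∂_3 = (12 − 12) − 0 = 0, and there is no ∂_3, so H_2 ≅ 0.

(K is a triangulation of the real projective plane RP^2.)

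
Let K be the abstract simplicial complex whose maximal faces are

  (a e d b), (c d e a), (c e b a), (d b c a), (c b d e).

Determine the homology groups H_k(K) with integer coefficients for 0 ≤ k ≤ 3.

H_0 ≅ Z,  H_1 = 0,  H_2 = 0,  H_3 ≅ Z.

We work with the vertex ordering a < b < c < d < e. The simplices of K, each written with vertices in increasing order, are:

  0-simplices (5): a, b, c, d, e
  1-simplices (10): ab, ac, ad, ae, bc, bd, be, cd, ce, de
  2-simplices (10): abc, abd, abe, acd, ace, ade, bcd, bce, bde, cde
  3-simplices (5): abcd, abce, abde, acde, bcde

Hence C_0 ≅ Z^5, C_1 ≅ Z^10, C_2 ≅ Z^10, C_3 ≅ Z^5.

Boundary ∂_1: C_1 → C_0 sends each edge [p,q] (with p < q) to q − p. For instance
  ∂ae = e − a.
As a 5×10 matrix over Z this has rank 4, with invariant factors (1,1,1,1).

The boundary map ∂_2: C_2 → C_1 maps a triangle to the signed sum of its edges. For instance
  ∂bcd = cd − bd + bc,
  ∂ade = de − ae + ad.
As a 10×10 matrix over Z this has rank 6, with invariant factors (1,1,1,1,1,1).

The boundary map ∂_3: C_3 → C_2 sends each 3-simplex σ to the alternating sum Σ_i (−1)^i (σ with its i-th vertex removed). For instance
  ∂abde = bde − ade + abe − abd,
  ∂abce = bce − ace + abe − abc.
This gives a 10×5 integer matrix of rank 4; reducing to Smith normal form yields diagonal entries (1,1,1,1).

From H_k ≅ ker(∂_k) / im(∂_{k+1}) we obtain:

  H_0: rank C_0 − rank ∂_1 = 5 − 4 = 1, and the invariant factors of ∂_1 are all 1, so H_0 ≅ Z.
  H_1: rank ker ∂_1 − rank ∂_2 = (10 − 4) − 6 = 0, and the invariant factors of ∂_2 are all 1, so H_1 ≅ 0.
  H_2: rank ker ∂_2 − rank ∂_3 = (10 − 6) − 4 = 0, and the invariant factors of ∂_3 are all 1, so H_2 ≅ 0.
  H_3: rank ker ∂_3 − rank ∂_4 = (5 − 4) − 0 = 1, and there is no ∂_4, so H_3 ≅ Z.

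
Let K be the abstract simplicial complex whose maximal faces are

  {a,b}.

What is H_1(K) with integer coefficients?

We work with the vertex ordering a < b. The simplices of K, each written with vertices in increasing order, are:

  0-simplices (2): a, b
  1-simplices (1): ab

Hence C_0 ≅ Z^2, C_1 ≅ Z^1.

∂_1: C_1 → C_0 sends each edge [p,q] (with p < q) to q − p.
As a 2×1 matrix over Z this has rank 1, with invariant factors (1).

From H_k ≅ ker(∂_k) / im(∂_{k+1}) we obtain:

  H_1: rank ker ∂_1 − rank ∂_2 = (1 − 1) − 0 = 0, and there is no ∂_2, so H_1 ≅ 0.

H_1 = 0.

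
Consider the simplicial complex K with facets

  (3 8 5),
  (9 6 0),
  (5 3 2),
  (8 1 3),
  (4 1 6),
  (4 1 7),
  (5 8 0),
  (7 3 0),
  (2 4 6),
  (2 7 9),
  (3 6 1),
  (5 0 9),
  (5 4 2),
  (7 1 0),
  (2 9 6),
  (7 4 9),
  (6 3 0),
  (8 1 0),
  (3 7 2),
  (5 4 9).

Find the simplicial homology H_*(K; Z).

Fix the vertex order 0 < 1 < 2 < 3 < 4 < 5 < 6 < 7 < 8 < 9 and write every simplex with vertices in increasing order. Then dim K = 2 and the simplices of K are:

  0-simplices (10): [0], [1], [2], [3], [4], [5], [6], [7], [8], [9]
  1-simplices (30): (30 of them)
  2-simplices (20): (20 of them)

Hence C_0 ≅ Z^10, C_1 ≅ Z^30, C_2 ≅ Z^20.

∂_1: C_1 → C_0 maps an edge to its endpoints' difference, ∂[p,q] = q − p. For instance
  ∂[0,9] = [9] − [0].
The 10×30 boundary matrix has rank 9 and Smith normal form diag(1,1,1,1,1,1,1,1,1).

Boundary ∂_2: C_2 → C_1 maps a triangle to the signed sum of its edges. For instance
  ∂[4,7,9] = [7,9] − [4,9] + [4,7],
  ∂[0,5,8] = [5,8] − [0,8] + [0,5].
This gives a 30×20 integer matrix of rank 20; reducing to Smith normal form yields diagonal entries (1,1,1,1,1,1,1,1,1,1,1,1,1,1,1,1,1,1,1,2).

Now H_k = ker ∂_k / im ∂_{k+1}, so:

  H_0: rank C_0 − rank ∂_1 = 10 − 9 = 1, and the invariant factors of ∂_1 are all 1, so H_0 = Z.
  H_1: rank ker ∂_1 − rank ∂_2 = (30 − 9) − 20 = 1, and ∂_2 has invariant factor 2 > 1, so H_1 = Z ⊕ Z/2.
  H_2: rank ker ∂_2 − rank ∂_3 = (20 − 20) − 0 = 0, and there is no ∂_3, so H_2 = 0.

H_0 ≅ Z,  H_1 ≅ Z ⊕ Z/2,  H_2 = 0.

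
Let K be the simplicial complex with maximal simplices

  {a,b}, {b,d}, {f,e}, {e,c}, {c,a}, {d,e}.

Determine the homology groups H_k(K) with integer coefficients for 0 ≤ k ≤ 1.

H_0 ≅ Z,  H_1 ≅ Z.

Order the vertices as a < b < c < d < e < f. Listing each simplex with vertices in this order, K has dimension 1 with simplices:

  0-simplices (6): a, b, c, d, e, f
  1-simplices (6): ab, ac, bd, ce, de, ef

giving chain groups C_0 ≅ Z^6, C_1 ≅ Z^6.

∂_1: C_1 → C_0 maps an edge to its endpoints' difference, ∂[p,q] = q − p.
The 6×6 boundary matrix has rank 5 and Smith normal form diag(1,1,1,1,1).

Reading off H_k = ker ∂_k / im ∂_{k+1}:

  H_0: rank C_0 − rank ∂_1 = 6 − 5 = 1, and the invariant factors of ∂_1 are all 1, so H_0 = Z.
  H_1: rank ker ∂_1 − rank ∂_2 = (6 − 5) − 0 = 1, and there is no ∂_2, so H_1 = Z.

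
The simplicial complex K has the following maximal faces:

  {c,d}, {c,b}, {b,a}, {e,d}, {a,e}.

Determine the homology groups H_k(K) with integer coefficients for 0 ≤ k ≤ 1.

H_0 ≅ Z,  H_1 ≅ Z.

Take the total order a < b < c < d < e on the vertex set. Then K (dimension 1) consists of the simplices:

  0-simplices (5): a, b, c, d, e
  1-simplices (5): ab, ae, bc, cd, de

so the chain groups are C_0 ≅ Z^5, C_1 ≅ Z^5.

The boundary map ∂_1: C_1 → C_0 is given by ∂[p,q] = [q] − [p]. For instance
  ∂ab = b − a.
As a 5×5 matrix over Z this has rank 4, with invariant factors (1,1,1,1).

Computing H_k = (kernel of ∂_k) / (image of ∂_{k+1}):

  H_0: rank C_0 − rank ∂_1 = 5 − 4 = 1, and the invariant factors of ∂_1 are all 1, so H_0 = Z.
  H_1: rank ker ∂_1 − rank ∂_2 = (5 − 4) − 0 = 1, and there is no ∂_2, so H_1 = Z.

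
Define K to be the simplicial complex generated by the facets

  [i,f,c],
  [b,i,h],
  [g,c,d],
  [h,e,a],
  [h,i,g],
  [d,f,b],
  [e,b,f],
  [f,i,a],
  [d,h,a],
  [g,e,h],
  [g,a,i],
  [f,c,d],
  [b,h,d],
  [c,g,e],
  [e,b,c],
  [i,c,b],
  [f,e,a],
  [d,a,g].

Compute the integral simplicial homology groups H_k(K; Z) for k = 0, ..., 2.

We work with the vertex ordering a < b < c < d < e < f < g < h < i. The simplices of K, each written with vertices in increasing order, are:

  0-simplices (9): a, b, c, d, e, f, g, h, i
  1-simplices (27): ad, ae, af, ag, ah, ai, bc, bd, be, bf, bh, bi, cd, ce, cf, cg, ci, df, dg, dh, ef, eg, eh, fi, gh, gi, hi
  2-simplices (18): adg, adh, aef, aeh, afi, agi, bce, bci, bdf, bdh, bef, bhi, cdf, cdg, ceg, cfi, egh, ghi

Hence C_0 ≅ Z^9, C_1 ≅ Z^27, C_2 ≅ Z^18.

∂_1: C_1 → C_0 sends each edge [p,q] (with p < q) to q − p. For instance
  ∂bf = f − b.
This gives a 9×27 integer matrix of rank 8; reducing to Smith normal form yields diagonal entries (1,1,1,1,1,1,1,1).

The boundary map ∂_2: C_2 → C_1 sends each 2-simplex [p,q,r] to [q,r] − [p,r] + [p,q]. For instance
  ∂bhi = hi − bi + bh,
  ∂cdf = df − cf + cd.
This gives a 27×18 integer matrix of rank 18; reducing to Smith normal form yields diagonal entries (1,1,1,1,1,1,1,1,1,1,1,1,1,1,1,1,1,2).

Computing H_k = (kernel of ∂_k) / (image of ∂_{k+1}):

  H_0: rank C_0 − rank ∂_1 = 9 − 8 = 1, and the invariant factors of ∂_1 are all 1, so H_0 ≅ Z.
  H_1: rank ker ∂_1 − rank ∂_2 = (27 − 8) − 18 = 1, and ∂_2 has invariant factor 2 > 1, so H_1 ≅ Z ⊕ Z/2Z.
  H_2: rank ker ∂_2 − rank ∂_3 = (18 − 18) − 0 = 0, and there is no ∂_3, so H_2 ≅ 0.

(K is a triangulation of the Klein bottle.)

H_0 ≅ Z,  H_1 ≅ Z ⊕ Z/2Z,  H_2 = 0.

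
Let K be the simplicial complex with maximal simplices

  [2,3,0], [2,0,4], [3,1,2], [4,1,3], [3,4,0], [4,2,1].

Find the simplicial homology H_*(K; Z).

K has 5 vertices, 9 edges, 6 triangles.
rank ∂_0 = 0, rank ∂_1 = 4 ⇒ b_0 = 5 − 0 − 4 = 1; all invariant factors of ∂_1 are 1 so no torsion. So H_0 = Z.
rank ∂_1 = 4, rank ∂_2 = 5 ⇒ b_1 = 9 − 4 − 5 = 0; all invariant factors of ∂_2 are 1 so no torsion. So H_1 = 0.
rank ∂_2 = 5, rank ∂_3 = 0 ⇒ b_2 = 6 − 5 − 0 = 1. So H_2 = Z.

H_0 ≅ Z,  H_1 = 0,  H_2 ≅ Z.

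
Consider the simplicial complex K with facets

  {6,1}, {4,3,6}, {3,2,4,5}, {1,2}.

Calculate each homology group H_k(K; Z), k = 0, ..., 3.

H_0 ≅ Z,  H_1 ≅ Z,  H_2 = 0,  H_3 = 0.

We work with the vertex ordering 1 < 2 < 3 < 4 < 5 < 6. The simplices of K, each written with vertices in increasing order, are:

  0-simplices (6): [1], [2], [3], [4], [5], [6]
  1-simplices (10): [1,2], [1,6], [2,3], [2,4], [2,5], [3,4], [3,5], [3,6], [4,5], [4,6]
  2-simplices (5): [2,3,4], [2,3,5], [2,4,5], [3,4,5], [3,4,6]
  3-simplices (1): [2,3,4,5]

Hence C_0 ≅ Z^6, C_1 ≅ Z^10, C_2 ≅ Z^5, C_3 ≅ Z^1.

∂_1: C_1 → C_0 sends each edge [p,q] (with p < q) to q − p.
The 6×10 boundary matrix has rank 5 and Smith normal form diag(1,1,1,1,1).

Boundary ∂_2: C_2 → C_1 acts by ∂[p,q,r] = [q,r] − [p,r] + [p,q]. For instance
  ∂[3,4,6] = [4,6] − [3,6] + [3,4],
  ∂[2,3,4] = [3,4] − [2,4] + [2,3].
This gives a 10×5 integer matrix of rank 4; reducing to Smith normal form yields diagonal entries (1,1,1,1).

Boundary ∂_3: C_3 → C_2 sends each 3-simplex σ to the alternating sum Σ_i (−1)^i (σ with its i-th vertex removed). For instance
  ∂[2,3,4,5] = [3,4,5] − [2,4,5] + [2,3,5] − [2,3,4].
The 5×1 boundary matrix has rank 1 and Smith normal form diag(1).

From H_k ≅ ker(∂_k) / im(∂_{k+1}) we obtain:

  H_0: rank C_0 − rank ∂_1 = 6 − 5 = 1, and the invariant factors of ∂_1 are all 1, so H_0 = Z.
  H_1: rank ker ∂_1 − rank ∂_2 = (10 − 5) − 4 = 1, and the invariant factors of ∂_2 are all 1, so H_1 = Z.
  H_2: rank ker ∂_2 − rank ∂_3 = (5 − 4) − 1 = 0, and the invariant factors of ∂_3 are all 1, so H_2 = 0.
  H_3: rank ker ∂_3 − rank ∂_4 = (1 − 1) − 0 = 0, and there is no ∂_4, so H_3 = 0.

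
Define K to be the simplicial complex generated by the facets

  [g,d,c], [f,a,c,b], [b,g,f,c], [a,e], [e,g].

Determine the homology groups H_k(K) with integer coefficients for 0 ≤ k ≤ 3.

Order the vertices as a < b < c < d < e < f < g. Listing each simplex with vertices in this order, K has dimension 3 with simplices:

  0-simplices (7): a, b, c, d, e, f, g
  1-simplices (13): ab, ac, ae, af, bc, bf, bg, cd, cf, cg, dg, eg, fg
  2-simplices (8): abc, abf, acf, bcf, bcg, bfg, cdg, cfg
  3-simplices (2): abcf, bcfg

giving chain groups C_0 ≅ Z^7, C_1 ≅ Z^13, C_2 ≅ Z^8, C_3 ≅ Z^2.

Boundary ∂_1: C_1 → C_0 maps an edge to its endpoints' difference, ∂[p,q] = q − p.
The resulting 7×13 matrix has rank 6, and its Smith normal form has invariant factors (1,1,1,1,1,1).

∂_2: C_2 → C_1 maps a triangle to the signed sum of its edges. For instance
  ∂bfg = fg − bg + bf,
  ∂abc = bc − ac + ab.
As a 13×8 matrix over Z this has rank 6, with invariant factors (1,1,1,1,1,1).

Boundary ∂_3: C_3 → C_2 sends each 3-simplex σ to the alternating sum Σ_i (−1)^i (σ with its i-th vertex removed). For instance
  ∂abcf = bcf − acf + abf − abc,
  ∂bcfg = cfg − bfg + bcg − bcf.
As a 8×2 matrix over Z this has rank 2, with invariant factors (1,1).

From H_k ≅ ker(∂_k) / im(∂_{k+1}) we obtain:

  H_0: rank C_0 − rank ∂_1 = 7 − 6 = 1, and the invariant factors of ∂_1 are all 1, so H_0 = Z.
  H_1: rank ker ∂_1 − rank ∂_2 = (13 − 6) − 6 = 1, and the invariant factors of ∂_2 are all 1, so H_1 = Z.
  H_2: rank ker ∂_2 − rank ∂_3 = (8 − 6) − 2 = 0, and the invariant factors of ∂_3 are all 1, so H_2 = 0.
  H_3: rank ker ∂_3 − rank ∂_4 = (2 − 2) − 0 = 0, and there is no ∂_4, so H_3 = 0.

As a check, the Euler characteristic is 7 − 13 + 8 − 2 = 0, which agrees with 1 − 1 + 0 − 0 = 0.

H_0 ≅ Z,  H_1 ≅ Z,  H_2 = 0,  H_3 = 0.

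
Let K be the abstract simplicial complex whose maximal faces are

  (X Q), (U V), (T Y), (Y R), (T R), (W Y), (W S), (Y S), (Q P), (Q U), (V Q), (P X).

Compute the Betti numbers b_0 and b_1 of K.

b_0 = 2, b_1 = 4.

We work with the vertex ordering P < Q < R < S < T < U < V < W < X < Y. The simplices of K, each written with vertices in increasing order, are:

  0-simplices (10): P, Q, R, S, T, U, V, W, X, Y
  1-simplices (12): PQ, PX, QU, QV, QX, RT, RY, SW, SY, TY, UV, WY

giving chain groups C_0 ≅ Z^10, C_1 ≅ Z^12.

Boundary ∂_1: C_1 → C_0 sends each edge [p,q] (with p < q) to q − p. For instance
  ∂SW = W − S.
As a 10×12 matrix over Z this has rank 8, with invariant factors (1,1,1,1,1,1,1,1).

Reading off H_k = ker ∂_k / im ∂_{k+1}:

  H_0: rank C_0 − rank ∂_1 = 10 − 8 = 2, and the invariant factors of ∂_1 are all 1, so H_0 ≅ Z^2.
  H_1: rank ker ∂_1 − rank ∂_2 = (12 − 8) − 0 = 4, and there is no ∂_2, so H_1 ≅ Z^4.

As a check, the Euler characteristic is 10 − 12 = -2, which agrees with 2 − 4 = -2.

Hence the Betti numbers are b_0 = 2, b_1 = 4.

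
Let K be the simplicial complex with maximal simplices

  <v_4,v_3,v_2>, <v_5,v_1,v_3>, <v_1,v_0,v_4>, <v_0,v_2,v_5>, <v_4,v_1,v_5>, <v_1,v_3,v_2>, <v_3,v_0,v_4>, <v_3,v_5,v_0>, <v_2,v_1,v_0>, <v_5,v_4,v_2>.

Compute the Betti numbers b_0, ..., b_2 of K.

Take the total order v_0 < v_1 < v_2 < v_3 < v_4 < v_5 on the vertex set. Then K (dimension 2) consists of the simplices:

  0-simplices (6): [v_0], [v_1], [v_2], [v_3], [v_4], [v_5]
  1-simplices (15): (15 of them)
  2-simplices (10): [v_0,v_1,v_2], [v_0,v_1,v_4], [v_0,v_2,v_5], [v_0,v_3,v_4], [v_0,v_3,v_5], [v_1,v_2,v_3], [v_1,v_3,v_5], [v_1,v_4,v_5], [v_2,v_3,v_4], [v_2,v_4,v_5]

Hence C_0 ≅ Z^6, C_1 ≅ Z^15, C_2 ≅ Z^10.

∂_1: C_1 → C_0 is given by ∂[p,q] = [q] − [p]. For instance
  ∂[v_0,v_2] = [v_2] − [v_0].
The 6×15 boundary matrix has rank 5 and Smith normal form diag(1,1,1,1,1).

The boundary map ∂_2: C_2 → C_1 acts by ∂[p,q,r] = [q,r] − [p,r] + [p,q]. For instance
  ∂[v_0,v_3,v_5] = [v_3,v_5] − [v_0,v_5] + [v_0,v_3],
  ∂[v_2,v_3,v_4] = [v_3,v_4] − [v_2,v_4] + [v_2,v_3].
The resulting 15×10 matrix has rank 10, and its Smith normal form has invariant factors (1,1,1,1,1,1,1,1,1,2).

Reading off H_k = ker ∂_k / im ∂_{k+1}:

  H_0: rank C_0 − rank ∂_1 = 6 − 5 = 1, and the invariant factors of ∂_1 are all 1, so H_0 ≅ Z.
  H_1: rank ker ∂_1 − rank ∂_2 = (15 − 5) − 10 = 0, and ∂_2 has invariant factor 2 > 1, so H_1 ≅ Z/2.
  H_2: rank ker ∂_2 − rank ∂_3 = (10 − 10) − 0 = 0, and there is no ∂_3, so H_2 ≅ 0.

(K is a triangulation of the real projective plane RP^2.)

Hence the Betti numbers are b_0 = 1, b_1 = 0, b_2 = 0.

b_0 = 1, b_1 = 0, b_2 = 0.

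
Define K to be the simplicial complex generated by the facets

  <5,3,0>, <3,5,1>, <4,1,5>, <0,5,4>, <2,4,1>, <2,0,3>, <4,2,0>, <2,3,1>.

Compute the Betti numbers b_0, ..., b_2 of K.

b_0 = 1, b_1 = 0, b_2 = 1.

We work with the vertex ordering 0 < 1 < 2 < 3 < 4 < 5. The simplices of K, each written with vertices in increasing order, are:

  0-simplices (6): [0], [1], [2], [3], [4], [5]
  1-simplices (12): [0,2], [0,3], [0,4], [0,5], [1,2], [1,3], [1,4], [1,5], [2,3], [2,4], [3,5], [4,5]
  2-simplices (8): [0,2,3], [0,2,4], [0,3,5], [0,4,5], [1,2,3], [1,2,4], [1,3,5], [1,4,5]

so the chain groups are C_0 ≅ Z^6, C_1 ≅ Z^12, C_2 ≅ Z^8.

∂_1: C_1 → C_0 sends each edge [p,q] (with p < q) to q − p.
The resulting 6×12 matrix has rank 5, and its Smith normal form has invariant factors (1,1,1,1,1).

∂_2: C_2 → C_1 maps a triangle to the signed sum of its edges. For instance
  ∂[0,4,5] = [4,5] − [0,5] + [0,4],
  ∂[0,3,5] = [3,5] − [0,5] + [0,3].
The resulting 12×8 matrix has rank 7, and its Smith normal form has invariant factors (1,1,1,1,1,1,1).

Now H_k = ker ∂_k / im ∂_{k+1}, so:

  H_0: rank C_0 − rank ∂_1 = 6 − 5 = 1, and the invariant factors of ∂_1 are all 1, so H_0 = Z.
  H_1: rank ker ∂_1 − rank ∂_2 = (12 − 5) − 7 = 0, and the invariant factors of ∂_2 are all 1, so H_1 = 0.
  H_2: rank ker ∂_2 − rank ∂_3 = (8 − 7) − 0 = 1, and there is no ∂_3, so H_2 = Z.

As a check, the Euler characteristic is 6 − 12 + 8 = 2, which agrees with 1 − 0 + 1 = 2.

Hence the Betti numbers are b_0 = 1, b_1 = 0, b_2 = 1.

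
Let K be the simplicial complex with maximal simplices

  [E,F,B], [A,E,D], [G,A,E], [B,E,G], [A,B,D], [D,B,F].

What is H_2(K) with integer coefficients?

Take the total order A < B < D < E < F < G on the vertex set. Then K (dimension 2) consists of the simplices:

  0-simplices (6): A, B, D, E, F, G
  1-simplices (12): AB, AD, AE, AG, BD, BE, BF, BG, DE, DF, EF, EG
  2-simplices (6): ABD, ADE, AEG, BDF, BEF, BEG

Hence C_0 ≅ Z^6, C_1 ≅ Z^12, C_2 ≅ Z^6.

∂_1: C_1 → C_0 is given by ∂[p,q] = [q] − [p]. For instance
  ∂AE = E − A.
As a 6×12 matrix over Z this has rank 5, with invariant factors (1,1,1,1,1).

The boundary map ∂_2: C_2 → C_1 sends each 2-simplex [p,q,r] to [q,r] − [p,r] + [p,q]. For instance
  ∂AEG = EG − AG + AE,
  ∂ADE = DE − AE + AD.
The resulting 12×6 matrix has rank 6, and its Smith normal form has invariant factors (1,1,1,1,1,1).

Now H_k = ker ∂_k / im ∂_{k+1}, so:

  H_2: rank ker ∂_2 − rank ∂_3 = (6 − 6) − 0 = 0, and there is no ∂_3, so H_2 = 0.

(K is a triangulation of the cylinder S^1 x I.)

H_2 = 0.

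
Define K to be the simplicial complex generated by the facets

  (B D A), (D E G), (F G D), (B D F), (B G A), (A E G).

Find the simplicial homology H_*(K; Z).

H_0 = Z,  H_1 = Z,  H_2 = 0.

We work with the vertex ordering A < B < D < E < F < G. The simplices of K, each written with vertices in increasing order, are:

  0-simplices (6): A, B, D, E, F, G
  1-simplices (12): AB, AD, AE, AG, BD, BF, BG, DE, DF, DG, EG, FG
  2-simplices (6): ABD, ABG, AEG, BDF, DEG, DFG

Hence C_0 ≅ Z^6, C_1 ≅ Z^12, C_2 ≅ Z^6.

∂_1: C_1 → C_0 sends each edge [p,q] (with p < q) to q − p. For instance
  ∂FG = G − F.
This gives a 6×12 integer matrix of rank 5; reducing to Smith normal form yields diagonal entries (1,1,1,1,1).

The boundary map ∂_2: C_2 → C_1 sends each 2-simplex [p,q,r] to [q,r] − [p,r] + [p,q]. For instance
  ∂DFG = FG − DG + DF,
  ∂BDF = DF − BF + BD.
As a 12×6 matrix over Z this has rank 6, with invariant factors (1,1,1,1,1,1).

Reading off H_k = ker ∂_k / im ∂_{k+1}:

  H_0: rank C_0 − rank ∂_1 = 6 − 5 = 1, and the invariant factors of ∂_1 are all 1, so H_0 ≅ Z.
  H_1: rank ker ∂_1 − rank ∂_2 = (12 − 5) − 6 = 1, and the invariant factors of ∂_2 are all 1, so H_1 ≅ Z.
  H_2: rank ker ∂_2 − rank ∂_3 = (6 − 6) − 0 = 0, and there is no ∂_3, so H_2 ≅ 0.

As a check, the Euler characteristic is 6 − 12 + 6 = 0, which agrees with 1 − 1 + 0 = 0.
(K is a triangulation of the cylinder S^1 x I.)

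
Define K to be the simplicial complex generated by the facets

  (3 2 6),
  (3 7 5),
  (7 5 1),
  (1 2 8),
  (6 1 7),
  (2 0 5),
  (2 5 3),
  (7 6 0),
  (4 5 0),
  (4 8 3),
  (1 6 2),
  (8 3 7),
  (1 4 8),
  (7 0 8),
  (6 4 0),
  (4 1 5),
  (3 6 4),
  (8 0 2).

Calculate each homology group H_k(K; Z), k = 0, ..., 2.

Order the vertices as 0 < 1 < 2 < 3 < 4 < 5 < 6 < 7 < 8. Listing each simplex with vertices in this order, K has dimension 2 with simplices:

  0-simplices (9): [0], [1], [2], [3], [4], [5], [6], [7], [8]
  1-simplices (27): (27 of them)
  2-simplices (18): [0,2,5], [0,2,8], [0,4,5], [0,4,6], [0,6,7], [0,7,8], [1,2,6], [1,2,8], [1,4,5], [1,4,8], [1,5,7], [1,6,7], [2,3,5], [2,3,6], [3,4,6], [3,4,8], [3,5,7], [3,7,8]

Hence C_0 ≅ Z^9, C_1 ≅ Z^27, C_2 ≅ Z^18.

∂_1: C_1 → C_0 is given by ∂[p,q] = [q] − [p]. For instance
  ∂[3,7] = [7] − [3].
The resulting 9×27 matrix has rank 8, and its Smith normal form has invariant factors (1,1,1,1,1,1,1,1).

The boundary map ∂_2: C_2 → C_1 sends each 2-simplex [p,q,r] to [q,r] − [p,r] + [p,q]. For instance
  ∂[0,4,5] = [4,5] − [0,5] + [0,4],
  ∂[3,5,7] = [5,7] − [3,7] + [3,5].
The resulting 27×18 matrix has rank 17, and its Smith normal form has invariant factors (1,1,1,1,1,1,1,1,1,1,1,1,1,1,1,1,1).

From H_k ≅ ker(∂_k) / im(∂_{k+1}) we obtain:

  H_0: rank C_0 − rank ∂_1 = 9 − 8 = 1, and the invariant factors of ∂_1 are all 1, so H_0 ≅ Z.
  H_1: rank ker ∂_1 − rank ∂_2 = (27 − 8) − 17 = 2, and the invariant factors of ∂_2 are all 1, so H_1 ≅ Z^2.
  H_2: rank ker ∂_2 − rank ∂_3 = (18 − 17) − 0 = 1, and there is no ∂_3, so H_2 ≅ Z.

As a check, the Euler characteristic is 9 − 27 + 18 = 0, which agrees with 1 − 2 + 1 = 0.

H_0 ≅ Z,  H_1 ≅ Z^2,  H_2 ≅ Z.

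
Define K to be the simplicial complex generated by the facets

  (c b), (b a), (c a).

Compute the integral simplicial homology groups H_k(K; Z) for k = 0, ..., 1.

H_0 ≅ Z,  H_1 ≅ Z.

Fix the vertex order a < b < c and write every simplex with vertices in increasing order. Then dim K = 1 and the simplices of K are:

  0-simplices (3): a, b, c
  1-simplices (3): ab, ac, bc

Hence C_0 ≅ Z^3, C_1 ≅ Z^3.

The boundary map ∂_1: C_1 → C_0 is given by ∂[p,q] = [q] − [p]. For instance
  ∂ab = b − a.
The 3×3 boundary matrix has rank 2 and Smith normal form diag(1,1).

Reading off H_k = ker ∂_k / im ∂_{k+1}:

  H_0: rank C_0 − rank ∂_1 = 3 − 2 = 1, and the invariant factors of ∂_1 are all 1, so H_0 = Z.
  H_1: rank ker ∂_1 − rank ∂_2 = (3 − 2) − 0 = 1, and there is no ∂_2, so H_1 = Z.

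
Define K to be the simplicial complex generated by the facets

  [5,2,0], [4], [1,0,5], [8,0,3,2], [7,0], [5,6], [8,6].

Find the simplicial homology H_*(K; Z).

Order the vertices as 0 < 1 < 2 < 3 < 4 < 5 < 6 < 7 < 8. Listing each simplex with vertices in this order, K has dimension 3 with simplices:

  0-simplices (9): [0], [1], [2], [3], [4], [5], [6], [7], [8]
  1-simplices (13): [0,1], [0,2], [0,3], [0,5], [0,7], [0,8], [1,5], [2,3], [2,5], [2,8], [3,8], [5,6], [6,8]
  2-simplices (6): [0,1,5], [0,2,3], [0,2,5], [0,2,8], [0,3,8], [2,3,8]
  3-simplices (1): [0,2,3,8]

Hence C_0 ≅ Z^9, C_1 ≅ Z^13, C_2 ≅ Z^6, C_3 ≅ Z^1.

∂_1: C_1 → C_0 is given by ∂[p,q] = [q] − [p]. For instance
  ∂[0,1] = [1] − [0].
As a 9×13 matrix over Z this has rank 7, with invariant factors (1,1,1,1,1,1,1).

Boundary ∂_2: C_2 → C_1 acts by ∂[p,q,r] = [q,r] − [p,r] + [p,q]. For instance
  ∂[0,2,8] = [2,8] − [0,8] + [0,2],
  ∂[2,3,8] = [3,8] − [2,8] + [2,3].
The 13×6 boundary matrix has rank 5 and Smith normal form diag(1,1,1,1,1).

The boundary map ∂_3: C_3 → C_2 sends each 3-simplex σ to the alternating sum Σ_i (−1)^i (σ with its i-th vertex removed). For instance
  ∂[0,2,3,8] = [2,3,8] − [0,3,8] + [0,2,8] − [0,2,3].
The 6×1 boundary matrix has rank 1 and Smith normal form diag(1).

Computing H_k = (kernel of ∂_k) / (image of ∂_{k+1}):

  H_0: rank C_0 − rank ∂_1 = 9 − 7 = 2, and the invariant factors of ∂_1 are all 1, so H_0 ≅ Z^2.
  H_1: rank ker ∂_1 − rank ∂_2 = (13 − 7) − 5 = 1, and the invariant factors of ∂_2 are all 1, so H_1 ≅ Z.
  H_2: rank ker ∂_2 − rank ∂_3 = (6 − 5) − 1 = 0, and the invariant factors of ∂_3 are all 1, so H_2 ≅ 0.
  H_3: rank ker ∂_3 − rank ∂_4 = (1 − 1) − 0 = 0, and there is no ∂_4, so H_3 ≅ 0.

H_0 ≅ Z^2,  H_1 ≅ Z,  H_2 = 0,  H_3 = 0.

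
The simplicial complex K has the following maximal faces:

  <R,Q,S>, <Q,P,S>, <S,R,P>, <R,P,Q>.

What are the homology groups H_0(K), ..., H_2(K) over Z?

H_0 = Z,  H_1 = 0,  H_2 = Z.

Take the total order P < Q < R < S on the vertex set. Then K (dimension 2) consists of the simplices:

  0-simplices (4): P, Q, R, S
  1-simplices (6): PQ, PR, PS, QR, QS, RS
  2-simplices (4): PQR, PQS, PRS, QRS

so the chain groups are C_0 ≅ Z^4, C_1 ≅ Z^6, C_2 ≅ Z^4.

∂_1: C_1 → C_0 is given by ∂[p,q] = [q] − [p]. For instance
  ∂PQ = Q − P.
The resulting 4×6 matrix has rank 3, and its Smith normal form has invariant factors (1,1,1).

The boundary map ∂_2: C_2 → C_1 maps a triangle to the signed sum of its edges. For instance
  ∂PQS = QS − PS + PQ,
  ∂PQR = QR − PR + PQ.
The resulting 6×4 matrix has rank 3, and its Smith normal form has invariant factors (1,1,1).

Now H_k = ker ∂_k / im ∂_{k+1}, so:

  H_0: rank C_0 − rank ∂_1 = 4 − 3 = 1, and the invariant factors of ∂_1 are all 1, so H_0 ≅ Z.
  H_1: rank ker ∂_1 − rank ∂_2 = (6 − 3) − 3 = 0, and the invariant factors of ∂_2 are all 1, so H_1 ≅ 0.
  H_2: rank ker ∂_2 − rank ∂_3 = (4 − 3) − 0 = 1, and there is no ∂_3, so H_2 ≅ Z.

As a check, the Euler characteristic is 4 − 6 + 4 = 2, which agrees with 1 − 0 + 1 = 2.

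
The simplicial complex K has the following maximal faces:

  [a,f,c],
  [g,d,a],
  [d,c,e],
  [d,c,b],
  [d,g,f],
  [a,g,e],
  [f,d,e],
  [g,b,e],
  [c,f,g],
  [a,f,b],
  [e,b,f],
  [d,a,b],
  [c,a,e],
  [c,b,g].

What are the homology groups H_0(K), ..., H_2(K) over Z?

H_0 ≅ Z,  H_1 ≅ Z^2,  H_2 ≅ Z.

K has 7 vertices, 21 edges, 14 triangles.
rank ∂_0 = 0, rank ∂_1 = 6 ⇒ b_0 = 7 − 0 − 6 = 1; all invariant factors of ∂_1 are 1 so no torsion. So H_0 ≅ Z.
rank ∂_1 = 6, rank ∂_2 = 13 ⇒ b_1 = 21 − 6 − 13 = 2; all invariant factors of ∂_2 are 1 so no torsion. So H_1 ≅ Z^2.
rank ∂_2 = 13, rank ∂_3 = 0 ⇒ b_2 = 14 − 13 − 0 = 1. So H_2 ≅ Z.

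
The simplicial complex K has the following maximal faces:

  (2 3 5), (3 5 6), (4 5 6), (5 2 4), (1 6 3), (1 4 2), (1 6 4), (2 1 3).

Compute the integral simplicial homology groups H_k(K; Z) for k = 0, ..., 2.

Order the vertices as 1 < 2 < 3 < 4 < 5 < 6. Listing each simplex with vertices in this order, K has dimension 2 with simplices:

  0-simplices (6): [1], [2], [3], [4], [5], [6]
  1-simplices (12): [1,2], [1,3], [1,4], [1,6], [2,3], [2,4], [2,5], [3,5], [3,6], [4,5], [4,6], [5,6]
  2-simplices (8): [1,2,3], [1,2,4], [1,3,6], [1,4,6], [2,3,5], [2,4,5], [3,5,6], [4,5,6]

Hence C_0 ≅ Z^6, C_1 ≅ Z^12, C_2 ≅ Z^8.

∂_1: C_1 → C_0 maps an edge to its endpoints' difference, ∂[p,q] = q − p.
The 6×12 boundary matrix has rank 5 and Smith normal form diag(1,1,1,1,1).

The boundary map ∂_2: C_2 → C_1 acts by ∂[p,q,r] = [q,r] − [p,r] + [p,q]. For instance
  ∂[4,5,6] = [5,6] − [4,6] + [4,5],
  ∂[1,3,6] = [3,6] − [1,6] + [1,3].
As a 12×8 matrix over Z this has rank 7, with invariant factors (1,1,1,1,1,1,1).

From H_k ≅ ker(∂_k) / im(∂_{k+1}) we obtain:

  H_0: rank C_0 − rank ∂_1 = 6 − 5 = 1, and the invariant factors of ∂_1 are all 1, so H_0 = Z.
  H_1: rank ker ∂_1 − rank ∂_2 = (12 − 5) − 7 = 0, and the invariant factors of ∂_2 are all 1, so H_1 = 0.
  H_2: rank ker ∂_2 − rank ∂_3 = (8 − 7) − 0 = 1, and there is no ∂_3, so H_2 = Z.

H_0 ≅ Z,  H_1 = 0,  H_2 ≅ Z.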